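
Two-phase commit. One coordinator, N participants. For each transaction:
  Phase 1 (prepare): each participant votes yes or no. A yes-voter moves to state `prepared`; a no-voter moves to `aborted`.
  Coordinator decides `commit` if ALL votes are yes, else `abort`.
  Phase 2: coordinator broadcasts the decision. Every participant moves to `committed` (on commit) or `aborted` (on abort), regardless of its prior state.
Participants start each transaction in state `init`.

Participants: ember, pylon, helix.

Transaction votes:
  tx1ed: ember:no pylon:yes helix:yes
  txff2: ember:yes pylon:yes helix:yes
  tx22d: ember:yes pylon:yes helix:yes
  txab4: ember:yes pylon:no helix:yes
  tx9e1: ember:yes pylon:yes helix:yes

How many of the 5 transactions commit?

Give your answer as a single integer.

Answer: 3

Derivation:
tx1ed: no from ember -> abort (commits=0)
txff2: all yes -> commit (commits=1)
tx22d: all yes -> commit (commits=2)
txab4: no from pylon -> abort (commits=2)
tx9e1: all yes -> commit (commits=3)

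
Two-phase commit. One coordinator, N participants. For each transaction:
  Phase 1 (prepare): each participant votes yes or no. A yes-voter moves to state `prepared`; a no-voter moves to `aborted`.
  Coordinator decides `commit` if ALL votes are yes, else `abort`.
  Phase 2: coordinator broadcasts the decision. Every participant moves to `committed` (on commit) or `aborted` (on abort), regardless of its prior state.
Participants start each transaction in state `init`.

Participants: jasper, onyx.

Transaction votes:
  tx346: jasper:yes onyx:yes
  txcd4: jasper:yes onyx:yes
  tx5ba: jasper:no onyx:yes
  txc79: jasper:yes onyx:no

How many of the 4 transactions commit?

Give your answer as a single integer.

tx346: all yes -> commit (commits=1)
txcd4: all yes -> commit (commits=2)
tx5ba: no from jasper -> abort (commits=2)
txc79: no from onyx -> abort (commits=2)

Answer: 2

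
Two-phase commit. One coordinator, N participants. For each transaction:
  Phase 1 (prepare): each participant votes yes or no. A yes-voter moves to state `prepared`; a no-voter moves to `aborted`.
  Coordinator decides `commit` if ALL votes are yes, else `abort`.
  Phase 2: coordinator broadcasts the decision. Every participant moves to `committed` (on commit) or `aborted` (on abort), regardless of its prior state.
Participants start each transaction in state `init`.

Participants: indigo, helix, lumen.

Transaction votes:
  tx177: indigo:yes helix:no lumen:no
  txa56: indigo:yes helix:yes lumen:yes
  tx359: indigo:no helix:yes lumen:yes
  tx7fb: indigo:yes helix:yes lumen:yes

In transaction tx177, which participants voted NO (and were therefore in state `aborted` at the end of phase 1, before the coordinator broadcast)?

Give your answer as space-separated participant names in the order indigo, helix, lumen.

Txn tx177 phase 1: indigo yes -> prepared; helix no -> aborted; lumen no -> aborted

Answer: helix lumen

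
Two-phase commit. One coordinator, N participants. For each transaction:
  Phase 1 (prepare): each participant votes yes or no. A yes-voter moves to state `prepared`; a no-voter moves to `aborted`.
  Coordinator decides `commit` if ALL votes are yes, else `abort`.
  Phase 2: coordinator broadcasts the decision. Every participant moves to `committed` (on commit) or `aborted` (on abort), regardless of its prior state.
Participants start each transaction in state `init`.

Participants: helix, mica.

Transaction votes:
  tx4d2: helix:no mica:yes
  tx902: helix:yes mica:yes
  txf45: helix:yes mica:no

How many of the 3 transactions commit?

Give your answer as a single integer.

tx4d2: no from helix -> abort (commits=0)
tx902: all yes -> commit (commits=1)
txf45: no from mica -> abort (commits=1)

Answer: 1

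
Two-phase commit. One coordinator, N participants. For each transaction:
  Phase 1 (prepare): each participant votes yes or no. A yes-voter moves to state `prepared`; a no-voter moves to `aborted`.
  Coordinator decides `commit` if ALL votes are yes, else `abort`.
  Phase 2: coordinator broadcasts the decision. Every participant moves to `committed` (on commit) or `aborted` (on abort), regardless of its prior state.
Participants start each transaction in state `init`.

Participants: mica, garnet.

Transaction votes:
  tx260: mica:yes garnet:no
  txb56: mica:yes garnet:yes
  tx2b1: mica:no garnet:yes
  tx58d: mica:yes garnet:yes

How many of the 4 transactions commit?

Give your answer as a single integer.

Answer: 2

Derivation:
tx260: no from garnet -> abort (commits=0)
txb56: all yes -> commit (commits=1)
tx2b1: no from mica -> abort (commits=1)
tx58d: all yes -> commit (commits=2)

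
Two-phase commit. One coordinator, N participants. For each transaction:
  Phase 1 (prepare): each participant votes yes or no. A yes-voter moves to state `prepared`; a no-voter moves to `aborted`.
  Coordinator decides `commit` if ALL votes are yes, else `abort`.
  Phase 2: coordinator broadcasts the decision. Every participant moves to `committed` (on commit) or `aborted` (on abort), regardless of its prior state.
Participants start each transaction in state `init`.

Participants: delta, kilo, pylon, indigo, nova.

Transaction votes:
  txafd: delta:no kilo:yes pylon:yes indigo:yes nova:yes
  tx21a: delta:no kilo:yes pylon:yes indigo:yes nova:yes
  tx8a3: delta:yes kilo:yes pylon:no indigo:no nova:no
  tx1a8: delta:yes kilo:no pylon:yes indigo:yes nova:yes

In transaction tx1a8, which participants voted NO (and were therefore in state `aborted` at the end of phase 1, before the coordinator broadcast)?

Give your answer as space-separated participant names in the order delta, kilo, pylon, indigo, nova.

Txn tx1a8 phase 1: delta yes -> prepared; kilo no -> aborted; pylon yes -> prepared; indigo yes -> prepared; nova yes -> prepared

Answer: kilo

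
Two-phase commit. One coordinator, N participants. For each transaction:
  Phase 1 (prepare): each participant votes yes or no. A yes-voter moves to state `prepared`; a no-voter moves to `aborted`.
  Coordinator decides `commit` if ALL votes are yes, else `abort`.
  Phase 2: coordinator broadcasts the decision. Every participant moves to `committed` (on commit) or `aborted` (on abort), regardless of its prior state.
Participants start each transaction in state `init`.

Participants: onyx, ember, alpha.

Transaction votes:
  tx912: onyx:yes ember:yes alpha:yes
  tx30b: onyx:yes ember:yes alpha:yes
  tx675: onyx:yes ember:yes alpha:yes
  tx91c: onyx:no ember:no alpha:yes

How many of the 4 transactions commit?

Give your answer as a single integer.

Answer: 3

Derivation:
tx912: all yes -> commit (commits=1)
tx30b: all yes -> commit (commits=2)
tx675: all yes -> commit (commits=3)
tx91c: no from onyx, ember -> abort (commits=3)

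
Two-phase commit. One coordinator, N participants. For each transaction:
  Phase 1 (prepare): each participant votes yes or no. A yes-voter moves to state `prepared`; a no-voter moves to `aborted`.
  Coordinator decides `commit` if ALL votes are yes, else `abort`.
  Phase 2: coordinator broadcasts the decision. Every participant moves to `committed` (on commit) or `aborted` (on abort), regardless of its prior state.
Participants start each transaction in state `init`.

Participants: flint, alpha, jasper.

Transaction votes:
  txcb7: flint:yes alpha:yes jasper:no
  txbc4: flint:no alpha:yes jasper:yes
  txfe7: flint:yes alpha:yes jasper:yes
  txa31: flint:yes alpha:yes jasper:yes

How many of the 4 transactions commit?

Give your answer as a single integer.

Answer: 2

Derivation:
txcb7: no from jasper -> abort (commits=0)
txbc4: no from flint -> abort (commits=0)
txfe7: all yes -> commit (commits=1)
txa31: all yes -> commit (commits=2)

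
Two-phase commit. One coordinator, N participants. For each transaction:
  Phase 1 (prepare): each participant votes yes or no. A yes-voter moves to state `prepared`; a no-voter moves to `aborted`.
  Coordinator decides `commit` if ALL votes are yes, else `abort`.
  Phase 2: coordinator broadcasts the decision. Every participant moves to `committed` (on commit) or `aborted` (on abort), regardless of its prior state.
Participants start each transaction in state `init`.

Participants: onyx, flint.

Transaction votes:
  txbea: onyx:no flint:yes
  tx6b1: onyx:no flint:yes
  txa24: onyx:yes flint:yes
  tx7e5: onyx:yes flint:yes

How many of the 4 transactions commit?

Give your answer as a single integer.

txbea: no from onyx -> abort (commits=0)
tx6b1: no from onyx -> abort (commits=0)
txa24: all yes -> commit (commits=1)
tx7e5: all yes -> commit (commits=2)

Answer: 2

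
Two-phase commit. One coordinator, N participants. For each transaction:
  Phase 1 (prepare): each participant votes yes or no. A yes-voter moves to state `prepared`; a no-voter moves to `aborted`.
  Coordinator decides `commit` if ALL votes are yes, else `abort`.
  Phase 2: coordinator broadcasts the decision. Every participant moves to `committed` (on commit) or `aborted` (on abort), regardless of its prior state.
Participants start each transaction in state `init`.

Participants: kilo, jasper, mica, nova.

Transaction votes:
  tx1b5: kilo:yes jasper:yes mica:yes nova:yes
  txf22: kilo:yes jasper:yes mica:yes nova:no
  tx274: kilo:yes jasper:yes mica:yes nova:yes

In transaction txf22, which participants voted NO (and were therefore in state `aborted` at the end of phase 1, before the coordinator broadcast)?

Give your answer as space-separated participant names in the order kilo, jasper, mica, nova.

Txn txf22 phase 1: kilo yes -> prepared; jasper yes -> prepared; mica yes -> prepared; nova no -> aborted

Answer: nova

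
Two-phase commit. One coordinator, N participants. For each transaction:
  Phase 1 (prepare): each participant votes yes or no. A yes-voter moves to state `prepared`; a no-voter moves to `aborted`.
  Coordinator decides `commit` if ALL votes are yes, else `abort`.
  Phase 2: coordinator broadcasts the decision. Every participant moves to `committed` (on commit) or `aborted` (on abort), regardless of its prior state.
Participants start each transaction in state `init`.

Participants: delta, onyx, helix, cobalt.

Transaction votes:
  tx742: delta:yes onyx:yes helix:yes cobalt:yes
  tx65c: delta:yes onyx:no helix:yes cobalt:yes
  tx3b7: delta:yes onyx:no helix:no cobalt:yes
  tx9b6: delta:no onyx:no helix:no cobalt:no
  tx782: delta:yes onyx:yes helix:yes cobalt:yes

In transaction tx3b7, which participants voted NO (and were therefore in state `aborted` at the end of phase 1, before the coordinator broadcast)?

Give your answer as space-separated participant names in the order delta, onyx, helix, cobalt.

Answer: onyx helix

Derivation:
Txn tx3b7 phase 1: delta yes -> prepared; onyx no -> aborted; helix no -> aborted; cobalt yes -> prepared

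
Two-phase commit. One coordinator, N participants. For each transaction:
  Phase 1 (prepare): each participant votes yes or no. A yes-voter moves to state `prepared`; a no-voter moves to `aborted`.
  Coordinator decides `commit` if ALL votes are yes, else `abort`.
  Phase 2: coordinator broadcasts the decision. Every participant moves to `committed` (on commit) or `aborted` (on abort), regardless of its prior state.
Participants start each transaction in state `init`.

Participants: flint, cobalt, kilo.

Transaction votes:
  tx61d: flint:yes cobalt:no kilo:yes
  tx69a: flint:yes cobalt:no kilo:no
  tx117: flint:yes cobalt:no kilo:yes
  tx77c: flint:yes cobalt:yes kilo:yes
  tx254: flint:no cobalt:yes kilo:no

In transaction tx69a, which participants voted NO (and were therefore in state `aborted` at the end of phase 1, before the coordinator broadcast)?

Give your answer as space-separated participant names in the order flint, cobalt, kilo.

Answer: cobalt kilo

Derivation:
Txn tx69a phase 1: flint yes -> prepared; cobalt no -> aborted; kilo no -> aborted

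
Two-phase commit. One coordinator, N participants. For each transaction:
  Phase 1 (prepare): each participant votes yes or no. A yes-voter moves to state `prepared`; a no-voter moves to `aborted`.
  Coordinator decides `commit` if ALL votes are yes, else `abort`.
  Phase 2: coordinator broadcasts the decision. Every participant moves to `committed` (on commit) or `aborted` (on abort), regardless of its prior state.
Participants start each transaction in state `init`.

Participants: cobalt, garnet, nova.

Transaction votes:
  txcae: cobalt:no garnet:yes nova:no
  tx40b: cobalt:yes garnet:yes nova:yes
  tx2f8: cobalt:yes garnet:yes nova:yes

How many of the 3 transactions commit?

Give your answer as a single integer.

Answer: 2

Derivation:
txcae: no from cobalt, nova -> abort (commits=0)
tx40b: all yes -> commit (commits=1)
tx2f8: all yes -> commit (commits=2)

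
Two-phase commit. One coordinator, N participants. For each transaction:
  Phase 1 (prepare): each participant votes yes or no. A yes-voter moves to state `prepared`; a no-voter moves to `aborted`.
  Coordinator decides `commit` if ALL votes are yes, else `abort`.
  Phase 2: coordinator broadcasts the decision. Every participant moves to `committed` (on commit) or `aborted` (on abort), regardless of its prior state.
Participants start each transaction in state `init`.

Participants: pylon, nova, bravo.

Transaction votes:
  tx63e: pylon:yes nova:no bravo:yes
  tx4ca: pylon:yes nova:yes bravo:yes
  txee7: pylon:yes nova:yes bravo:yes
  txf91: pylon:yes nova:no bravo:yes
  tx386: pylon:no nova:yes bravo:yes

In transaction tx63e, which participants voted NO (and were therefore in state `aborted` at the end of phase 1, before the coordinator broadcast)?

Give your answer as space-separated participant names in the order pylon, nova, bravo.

Answer: nova

Derivation:
Txn tx63e phase 1: pylon yes -> prepared; nova no -> aborted; bravo yes -> prepared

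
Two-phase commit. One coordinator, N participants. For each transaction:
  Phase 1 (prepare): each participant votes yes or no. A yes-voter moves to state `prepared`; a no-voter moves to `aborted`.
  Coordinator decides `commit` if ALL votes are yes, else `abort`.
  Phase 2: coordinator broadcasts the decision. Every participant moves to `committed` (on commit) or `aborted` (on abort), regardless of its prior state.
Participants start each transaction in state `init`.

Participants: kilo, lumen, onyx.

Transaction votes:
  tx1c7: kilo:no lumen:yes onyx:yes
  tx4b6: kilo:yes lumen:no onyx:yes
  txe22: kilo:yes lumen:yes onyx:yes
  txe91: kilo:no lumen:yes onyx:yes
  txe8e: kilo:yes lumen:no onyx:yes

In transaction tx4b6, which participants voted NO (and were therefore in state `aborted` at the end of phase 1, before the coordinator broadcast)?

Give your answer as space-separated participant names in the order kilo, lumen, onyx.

Answer: lumen

Derivation:
Txn tx4b6 phase 1: kilo yes -> prepared; lumen no -> aborted; onyx yes -> prepared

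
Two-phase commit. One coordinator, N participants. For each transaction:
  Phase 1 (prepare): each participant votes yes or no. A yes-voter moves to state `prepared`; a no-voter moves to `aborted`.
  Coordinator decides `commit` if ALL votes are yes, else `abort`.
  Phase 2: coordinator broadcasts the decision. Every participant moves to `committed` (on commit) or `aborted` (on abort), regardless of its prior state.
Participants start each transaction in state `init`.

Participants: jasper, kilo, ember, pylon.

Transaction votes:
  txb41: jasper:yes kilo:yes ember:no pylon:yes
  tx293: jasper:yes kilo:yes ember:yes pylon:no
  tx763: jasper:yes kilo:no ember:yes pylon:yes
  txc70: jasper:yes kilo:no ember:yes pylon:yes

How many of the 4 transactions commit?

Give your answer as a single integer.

Answer: 0

Derivation:
txb41: no from ember -> abort (commits=0)
tx293: no from pylon -> abort (commits=0)
tx763: no from kilo -> abort (commits=0)
txc70: no from kilo -> abort (commits=0)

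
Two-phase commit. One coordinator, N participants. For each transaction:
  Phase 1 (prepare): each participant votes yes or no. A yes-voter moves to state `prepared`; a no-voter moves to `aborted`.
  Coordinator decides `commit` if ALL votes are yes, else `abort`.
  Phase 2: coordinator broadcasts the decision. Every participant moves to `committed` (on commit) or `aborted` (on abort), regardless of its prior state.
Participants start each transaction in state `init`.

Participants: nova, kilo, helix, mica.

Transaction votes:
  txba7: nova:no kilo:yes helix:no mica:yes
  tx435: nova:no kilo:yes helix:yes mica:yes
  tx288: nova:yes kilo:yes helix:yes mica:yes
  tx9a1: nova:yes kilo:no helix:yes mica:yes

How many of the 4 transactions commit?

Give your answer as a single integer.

Answer: 1

Derivation:
txba7: no from nova, helix -> abort (commits=0)
tx435: no from nova -> abort (commits=0)
tx288: all yes -> commit (commits=1)
tx9a1: no from kilo -> abort (commits=1)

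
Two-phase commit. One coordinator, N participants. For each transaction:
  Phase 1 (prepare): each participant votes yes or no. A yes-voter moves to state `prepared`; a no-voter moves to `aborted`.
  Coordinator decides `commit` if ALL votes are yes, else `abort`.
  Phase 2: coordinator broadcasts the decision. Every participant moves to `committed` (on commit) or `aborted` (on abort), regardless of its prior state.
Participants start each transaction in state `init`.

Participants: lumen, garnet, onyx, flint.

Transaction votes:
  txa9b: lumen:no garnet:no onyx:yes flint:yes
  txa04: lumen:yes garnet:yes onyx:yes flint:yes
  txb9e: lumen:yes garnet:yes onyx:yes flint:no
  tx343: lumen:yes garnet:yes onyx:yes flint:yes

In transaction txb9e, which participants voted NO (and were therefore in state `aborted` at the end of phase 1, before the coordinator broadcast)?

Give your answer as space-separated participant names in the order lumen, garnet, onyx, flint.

Answer: flint

Derivation:
Txn txb9e phase 1: lumen yes -> prepared; garnet yes -> prepared; onyx yes -> prepared; flint no -> aborted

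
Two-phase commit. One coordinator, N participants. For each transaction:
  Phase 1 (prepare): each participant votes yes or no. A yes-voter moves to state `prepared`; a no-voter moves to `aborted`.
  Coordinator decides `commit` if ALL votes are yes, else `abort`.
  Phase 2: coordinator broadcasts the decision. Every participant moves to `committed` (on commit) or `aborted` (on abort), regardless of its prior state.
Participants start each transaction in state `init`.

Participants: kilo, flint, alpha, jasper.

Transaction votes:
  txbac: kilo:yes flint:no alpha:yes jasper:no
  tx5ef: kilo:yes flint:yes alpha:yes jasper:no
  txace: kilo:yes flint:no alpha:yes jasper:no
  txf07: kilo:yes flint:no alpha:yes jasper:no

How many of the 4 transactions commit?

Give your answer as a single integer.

Answer: 0

Derivation:
txbac: no from flint, jasper -> abort (commits=0)
tx5ef: no from jasper -> abort (commits=0)
txace: no from flint, jasper -> abort (commits=0)
txf07: no from flint, jasper -> abort (commits=0)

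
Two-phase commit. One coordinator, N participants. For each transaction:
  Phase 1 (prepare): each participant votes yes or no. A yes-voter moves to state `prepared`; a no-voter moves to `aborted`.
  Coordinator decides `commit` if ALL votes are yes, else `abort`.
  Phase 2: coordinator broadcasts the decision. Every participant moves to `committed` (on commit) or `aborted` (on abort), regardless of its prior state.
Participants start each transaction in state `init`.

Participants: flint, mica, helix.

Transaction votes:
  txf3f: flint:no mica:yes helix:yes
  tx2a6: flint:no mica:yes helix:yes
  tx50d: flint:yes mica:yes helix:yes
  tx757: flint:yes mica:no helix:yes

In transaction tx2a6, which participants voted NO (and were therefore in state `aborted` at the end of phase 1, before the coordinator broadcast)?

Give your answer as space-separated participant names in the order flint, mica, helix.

Answer: flint

Derivation:
Txn tx2a6 phase 1: flint no -> aborted; mica yes -> prepared; helix yes -> prepared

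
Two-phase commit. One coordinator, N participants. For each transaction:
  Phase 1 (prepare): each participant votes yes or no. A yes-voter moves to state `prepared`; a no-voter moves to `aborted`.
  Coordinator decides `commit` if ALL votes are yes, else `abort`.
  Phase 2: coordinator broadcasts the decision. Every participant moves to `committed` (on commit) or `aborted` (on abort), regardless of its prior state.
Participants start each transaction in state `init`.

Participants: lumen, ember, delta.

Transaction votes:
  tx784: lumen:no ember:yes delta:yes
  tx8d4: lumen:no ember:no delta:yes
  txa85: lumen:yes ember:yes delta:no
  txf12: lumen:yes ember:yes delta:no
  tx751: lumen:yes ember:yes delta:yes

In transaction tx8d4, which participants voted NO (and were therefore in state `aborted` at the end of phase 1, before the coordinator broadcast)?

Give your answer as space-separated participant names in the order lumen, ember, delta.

Txn tx8d4 phase 1: lumen no -> aborted; ember no -> aborted; delta yes -> prepared

Answer: lumen ember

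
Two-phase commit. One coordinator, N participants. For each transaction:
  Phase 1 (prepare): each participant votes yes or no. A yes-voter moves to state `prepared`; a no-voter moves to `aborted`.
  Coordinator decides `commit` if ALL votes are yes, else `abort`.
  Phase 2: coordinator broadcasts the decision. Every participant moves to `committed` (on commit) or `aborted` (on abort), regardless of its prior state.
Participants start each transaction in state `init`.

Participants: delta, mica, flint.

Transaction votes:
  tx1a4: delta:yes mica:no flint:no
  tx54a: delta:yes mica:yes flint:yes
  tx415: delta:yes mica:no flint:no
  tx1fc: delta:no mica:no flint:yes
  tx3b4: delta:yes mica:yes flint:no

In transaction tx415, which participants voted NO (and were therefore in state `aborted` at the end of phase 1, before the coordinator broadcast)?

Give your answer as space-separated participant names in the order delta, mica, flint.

Answer: mica flint

Derivation:
Txn tx415 phase 1: delta yes -> prepared; mica no -> aborted; flint no -> aborted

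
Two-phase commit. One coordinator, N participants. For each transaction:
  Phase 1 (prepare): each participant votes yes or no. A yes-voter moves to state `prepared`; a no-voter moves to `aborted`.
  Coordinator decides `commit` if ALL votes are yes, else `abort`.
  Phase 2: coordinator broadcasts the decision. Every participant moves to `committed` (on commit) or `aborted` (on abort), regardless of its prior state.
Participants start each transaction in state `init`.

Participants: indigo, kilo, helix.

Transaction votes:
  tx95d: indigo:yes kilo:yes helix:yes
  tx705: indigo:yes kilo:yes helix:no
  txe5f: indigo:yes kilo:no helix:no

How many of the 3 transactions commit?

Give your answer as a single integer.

Answer: 1

Derivation:
tx95d: all yes -> commit (commits=1)
tx705: no from helix -> abort (commits=1)
txe5f: no from kilo, helix -> abort (commits=1)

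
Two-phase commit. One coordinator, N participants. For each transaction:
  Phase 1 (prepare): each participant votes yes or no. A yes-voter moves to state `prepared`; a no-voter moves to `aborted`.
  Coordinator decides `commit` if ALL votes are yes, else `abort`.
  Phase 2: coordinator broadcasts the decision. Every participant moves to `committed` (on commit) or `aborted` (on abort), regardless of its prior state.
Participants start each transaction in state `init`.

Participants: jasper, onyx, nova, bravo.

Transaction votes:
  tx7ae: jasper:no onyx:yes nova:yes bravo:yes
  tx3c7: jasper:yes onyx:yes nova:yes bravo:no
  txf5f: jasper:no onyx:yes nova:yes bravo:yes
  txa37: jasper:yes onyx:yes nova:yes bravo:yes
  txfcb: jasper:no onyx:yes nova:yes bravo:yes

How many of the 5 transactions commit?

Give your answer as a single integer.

tx7ae: no from jasper -> abort (commits=0)
tx3c7: no from bravo -> abort (commits=0)
txf5f: no from jasper -> abort (commits=0)
txa37: all yes -> commit (commits=1)
txfcb: no from jasper -> abort (commits=1)

Answer: 1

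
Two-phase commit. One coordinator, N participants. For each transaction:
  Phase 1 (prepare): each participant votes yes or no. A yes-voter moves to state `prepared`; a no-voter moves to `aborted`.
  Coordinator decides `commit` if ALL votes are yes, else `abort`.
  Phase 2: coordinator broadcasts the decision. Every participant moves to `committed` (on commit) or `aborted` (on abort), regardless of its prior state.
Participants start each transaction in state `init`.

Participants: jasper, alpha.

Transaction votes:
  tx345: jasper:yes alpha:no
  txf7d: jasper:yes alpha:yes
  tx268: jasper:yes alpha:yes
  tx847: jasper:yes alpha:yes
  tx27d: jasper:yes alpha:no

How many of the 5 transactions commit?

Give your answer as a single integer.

tx345: no from alpha -> abort (commits=0)
txf7d: all yes -> commit (commits=1)
tx268: all yes -> commit (commits=2)
tx847: all yes -> commit (commits=3)
tx27d: no from alpha -> abort (commits=3)

Answer: 3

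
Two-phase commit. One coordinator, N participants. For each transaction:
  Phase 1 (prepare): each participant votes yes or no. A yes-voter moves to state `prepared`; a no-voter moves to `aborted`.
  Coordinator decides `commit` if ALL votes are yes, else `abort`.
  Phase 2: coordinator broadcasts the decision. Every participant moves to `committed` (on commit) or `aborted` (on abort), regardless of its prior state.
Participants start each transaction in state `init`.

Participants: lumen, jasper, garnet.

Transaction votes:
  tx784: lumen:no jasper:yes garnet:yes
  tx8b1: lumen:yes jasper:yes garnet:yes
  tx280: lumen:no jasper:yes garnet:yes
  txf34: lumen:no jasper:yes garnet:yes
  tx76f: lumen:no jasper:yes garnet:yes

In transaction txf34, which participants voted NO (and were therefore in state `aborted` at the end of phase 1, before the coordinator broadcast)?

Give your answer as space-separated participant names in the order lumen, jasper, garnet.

Answer: lumen

Derivation:
Txn txf34 phase 1: lumen no -> aborted; jasper yes -> prepared; garnet yes -> prepared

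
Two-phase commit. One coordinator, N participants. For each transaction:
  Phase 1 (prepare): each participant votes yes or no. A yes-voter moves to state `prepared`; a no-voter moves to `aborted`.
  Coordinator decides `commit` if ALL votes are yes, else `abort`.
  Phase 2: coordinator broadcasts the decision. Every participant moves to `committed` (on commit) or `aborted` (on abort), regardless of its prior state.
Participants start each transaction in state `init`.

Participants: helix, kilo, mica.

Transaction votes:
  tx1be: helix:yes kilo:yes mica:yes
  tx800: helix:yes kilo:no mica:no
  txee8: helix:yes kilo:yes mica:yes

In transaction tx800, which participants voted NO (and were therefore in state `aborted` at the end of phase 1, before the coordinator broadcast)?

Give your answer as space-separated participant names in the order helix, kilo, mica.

Txn tx800 phase 1: helix yes -> prepared; kilo no -> aborted; mica no -> aborted

Answer: kilo mica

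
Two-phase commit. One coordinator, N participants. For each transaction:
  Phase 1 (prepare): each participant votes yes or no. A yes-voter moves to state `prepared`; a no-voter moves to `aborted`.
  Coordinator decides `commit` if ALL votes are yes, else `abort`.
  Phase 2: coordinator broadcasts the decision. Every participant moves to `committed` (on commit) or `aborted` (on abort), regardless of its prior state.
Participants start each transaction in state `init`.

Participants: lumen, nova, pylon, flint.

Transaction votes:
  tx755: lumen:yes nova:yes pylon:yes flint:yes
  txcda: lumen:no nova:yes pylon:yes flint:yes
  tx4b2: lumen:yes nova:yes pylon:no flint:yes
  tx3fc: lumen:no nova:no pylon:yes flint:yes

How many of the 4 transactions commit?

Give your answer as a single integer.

tx755: all yes -> commit (commits=1)
txcda: no from lumen -> abort (commits=1)
tx4b2: no from pylon -> abort (commits=1)
tx3fc: no from lumen, nova -> abort (commits=1)

Answer: 1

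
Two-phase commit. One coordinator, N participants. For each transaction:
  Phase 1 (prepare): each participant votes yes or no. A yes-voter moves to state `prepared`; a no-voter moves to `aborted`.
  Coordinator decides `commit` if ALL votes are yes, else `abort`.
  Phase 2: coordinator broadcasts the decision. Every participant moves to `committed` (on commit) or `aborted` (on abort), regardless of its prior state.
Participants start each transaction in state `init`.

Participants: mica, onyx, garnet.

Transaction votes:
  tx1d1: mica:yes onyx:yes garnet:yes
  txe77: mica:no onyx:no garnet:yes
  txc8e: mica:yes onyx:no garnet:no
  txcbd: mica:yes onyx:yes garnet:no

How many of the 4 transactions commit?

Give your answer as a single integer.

Answer: 1

Derivation:
tx1d1: all yes -> commit (commits=1)
txe77: no from mica, onyx -> abort (commits=1)
txc8e: no from onyx, garnet -> abort (commits=1)
txcbd: no from garnet -> abort (commits=1)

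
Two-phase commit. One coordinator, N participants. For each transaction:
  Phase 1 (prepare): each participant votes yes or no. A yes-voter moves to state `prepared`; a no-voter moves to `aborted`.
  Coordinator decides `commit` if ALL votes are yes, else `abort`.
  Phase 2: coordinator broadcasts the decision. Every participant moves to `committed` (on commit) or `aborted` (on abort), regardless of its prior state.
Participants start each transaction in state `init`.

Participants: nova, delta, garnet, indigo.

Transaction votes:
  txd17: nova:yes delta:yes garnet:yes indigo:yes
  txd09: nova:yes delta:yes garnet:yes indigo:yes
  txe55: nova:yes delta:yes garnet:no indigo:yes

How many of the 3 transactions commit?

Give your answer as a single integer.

Answer: 2

Derivation:
txd17: all yes -> commit (commits=1)
txd09: all yes -> commit (commits=2)
txe55: no from garnet -> abort (commits=2)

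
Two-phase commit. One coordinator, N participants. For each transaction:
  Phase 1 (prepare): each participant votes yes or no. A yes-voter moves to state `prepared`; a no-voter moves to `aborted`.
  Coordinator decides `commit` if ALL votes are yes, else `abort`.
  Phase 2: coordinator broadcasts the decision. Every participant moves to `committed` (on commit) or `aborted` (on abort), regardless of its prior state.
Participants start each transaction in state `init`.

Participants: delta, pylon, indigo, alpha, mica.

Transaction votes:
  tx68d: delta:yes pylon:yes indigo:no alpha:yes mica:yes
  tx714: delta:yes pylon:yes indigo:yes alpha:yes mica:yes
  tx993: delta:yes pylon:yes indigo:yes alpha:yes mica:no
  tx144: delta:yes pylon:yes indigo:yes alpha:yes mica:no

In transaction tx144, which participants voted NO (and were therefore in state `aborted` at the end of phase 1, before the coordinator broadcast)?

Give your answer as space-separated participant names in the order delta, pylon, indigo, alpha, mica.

Txn tx144 phase 1: delta yes -> prepared; pylon yes -> prepared; indigo yes -> prepared; alpha yes -> prepared; mica no -> aborted

Answer: mica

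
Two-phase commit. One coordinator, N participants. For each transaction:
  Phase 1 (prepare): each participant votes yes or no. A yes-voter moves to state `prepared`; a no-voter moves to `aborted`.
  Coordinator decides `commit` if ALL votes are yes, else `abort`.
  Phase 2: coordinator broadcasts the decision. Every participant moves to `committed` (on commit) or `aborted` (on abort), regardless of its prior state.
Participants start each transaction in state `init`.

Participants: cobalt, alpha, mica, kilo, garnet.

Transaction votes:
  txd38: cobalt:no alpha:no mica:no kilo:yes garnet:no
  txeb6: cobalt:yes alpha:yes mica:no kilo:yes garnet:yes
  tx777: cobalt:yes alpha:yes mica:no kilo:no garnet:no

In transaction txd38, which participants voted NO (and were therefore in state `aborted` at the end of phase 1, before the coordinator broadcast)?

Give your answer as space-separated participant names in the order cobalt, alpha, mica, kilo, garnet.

Txn txd38 phase 1: cobalt no -> aborted; alpha no -> aborted; mica no -> aborted; kilo yes -> prepared; garnet no -> aborted

Answer: cobalt alpha mica garnet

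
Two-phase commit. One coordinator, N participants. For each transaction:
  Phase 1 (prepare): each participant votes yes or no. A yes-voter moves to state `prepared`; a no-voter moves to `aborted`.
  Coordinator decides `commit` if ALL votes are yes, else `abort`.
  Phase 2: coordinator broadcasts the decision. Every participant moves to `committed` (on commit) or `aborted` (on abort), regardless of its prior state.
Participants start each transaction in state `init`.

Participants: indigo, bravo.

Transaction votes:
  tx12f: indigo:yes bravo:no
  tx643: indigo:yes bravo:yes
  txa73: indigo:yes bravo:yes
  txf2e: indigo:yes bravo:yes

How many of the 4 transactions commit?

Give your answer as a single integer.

Answer: 3

Derivation:
tx12f: no from bravo -> abort (commits=0)
tx643: all yes -> commit (commits=1)
txa73: all yes -> commit (commits=2)
txf2e: all yes -> commit (commits=3)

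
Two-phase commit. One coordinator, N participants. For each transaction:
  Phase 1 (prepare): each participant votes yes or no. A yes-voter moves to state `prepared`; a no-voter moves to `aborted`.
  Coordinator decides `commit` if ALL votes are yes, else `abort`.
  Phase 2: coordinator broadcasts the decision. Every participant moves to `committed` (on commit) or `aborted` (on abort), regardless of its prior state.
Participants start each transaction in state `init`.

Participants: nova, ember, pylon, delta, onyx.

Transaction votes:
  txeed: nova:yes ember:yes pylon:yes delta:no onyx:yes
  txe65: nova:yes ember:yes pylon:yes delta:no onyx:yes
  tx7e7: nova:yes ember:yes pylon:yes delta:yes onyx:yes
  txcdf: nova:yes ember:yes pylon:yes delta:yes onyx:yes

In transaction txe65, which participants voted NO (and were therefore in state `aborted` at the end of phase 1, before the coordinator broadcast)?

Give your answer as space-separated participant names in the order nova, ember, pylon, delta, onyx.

Answer: delta

Derivation:
Txn txe65 phase 1: nova yes -> prepared; ember yes -> prepared; pylon yes -> prepared; delta no -> aborted; onyx yes -> prepared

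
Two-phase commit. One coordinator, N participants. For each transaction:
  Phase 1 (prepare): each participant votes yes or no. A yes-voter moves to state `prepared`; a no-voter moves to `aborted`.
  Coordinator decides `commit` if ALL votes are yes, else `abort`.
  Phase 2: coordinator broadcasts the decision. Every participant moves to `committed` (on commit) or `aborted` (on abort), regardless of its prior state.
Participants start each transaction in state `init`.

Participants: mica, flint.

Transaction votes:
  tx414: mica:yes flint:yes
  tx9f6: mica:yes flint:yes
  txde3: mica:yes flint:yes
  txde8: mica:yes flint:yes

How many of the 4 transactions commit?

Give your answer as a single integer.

tx414: all yes -> commit (commits=1)
tx9f6: all yes -> commit (commits=2)
txde3: all yes -> commit (commits=3)
txde8: all yes -> commit (commits=4)

Answer: 4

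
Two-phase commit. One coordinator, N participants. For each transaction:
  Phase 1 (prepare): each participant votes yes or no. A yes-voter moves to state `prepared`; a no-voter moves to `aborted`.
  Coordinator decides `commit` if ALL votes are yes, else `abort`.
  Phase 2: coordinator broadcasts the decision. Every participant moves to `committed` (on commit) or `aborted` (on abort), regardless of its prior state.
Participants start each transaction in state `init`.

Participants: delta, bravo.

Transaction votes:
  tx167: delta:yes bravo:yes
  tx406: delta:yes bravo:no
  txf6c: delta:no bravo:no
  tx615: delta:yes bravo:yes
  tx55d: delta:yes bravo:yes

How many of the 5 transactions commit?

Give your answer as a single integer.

Answer: 3

Derivation:
tx167: all yes -> commit (commits=1)
tx406: no from bravo -> abort (commits=1)
txf6c: no from delta, bravo -> abort (commits=1)
tx615: all yes -> commit (commits=2)
tx55d: all yes -> commit (commits=3)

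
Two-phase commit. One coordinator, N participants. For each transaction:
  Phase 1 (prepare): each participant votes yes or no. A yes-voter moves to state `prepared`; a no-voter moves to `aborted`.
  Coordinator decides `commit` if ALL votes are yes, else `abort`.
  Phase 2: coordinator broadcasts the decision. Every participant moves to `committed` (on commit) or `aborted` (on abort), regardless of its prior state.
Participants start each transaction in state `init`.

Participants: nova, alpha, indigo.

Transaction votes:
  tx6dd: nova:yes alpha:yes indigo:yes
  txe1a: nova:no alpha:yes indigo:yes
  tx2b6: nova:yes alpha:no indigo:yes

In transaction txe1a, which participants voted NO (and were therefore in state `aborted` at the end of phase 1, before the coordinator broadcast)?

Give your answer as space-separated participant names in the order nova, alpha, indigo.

Txn txe1a phase 1: nova no -> aborted; alpha yes -> prepared; indigo yes -> prepared

Answer: nova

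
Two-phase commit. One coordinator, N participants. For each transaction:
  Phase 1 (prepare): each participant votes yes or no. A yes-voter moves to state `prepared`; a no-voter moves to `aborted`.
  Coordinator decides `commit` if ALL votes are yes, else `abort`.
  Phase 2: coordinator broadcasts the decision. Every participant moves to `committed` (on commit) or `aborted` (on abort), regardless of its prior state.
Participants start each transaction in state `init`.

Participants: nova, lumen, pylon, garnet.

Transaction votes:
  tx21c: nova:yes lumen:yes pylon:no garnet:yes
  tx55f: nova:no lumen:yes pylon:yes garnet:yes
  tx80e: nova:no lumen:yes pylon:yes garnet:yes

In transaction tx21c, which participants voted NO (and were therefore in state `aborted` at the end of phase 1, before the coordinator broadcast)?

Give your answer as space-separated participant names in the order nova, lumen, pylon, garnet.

Answer: pylon

Derivation:
Txn tx21c phase 1: nova yes -> prepared; lumen yes -> prepared; pylon no -> aborted; garnet yes -> prepared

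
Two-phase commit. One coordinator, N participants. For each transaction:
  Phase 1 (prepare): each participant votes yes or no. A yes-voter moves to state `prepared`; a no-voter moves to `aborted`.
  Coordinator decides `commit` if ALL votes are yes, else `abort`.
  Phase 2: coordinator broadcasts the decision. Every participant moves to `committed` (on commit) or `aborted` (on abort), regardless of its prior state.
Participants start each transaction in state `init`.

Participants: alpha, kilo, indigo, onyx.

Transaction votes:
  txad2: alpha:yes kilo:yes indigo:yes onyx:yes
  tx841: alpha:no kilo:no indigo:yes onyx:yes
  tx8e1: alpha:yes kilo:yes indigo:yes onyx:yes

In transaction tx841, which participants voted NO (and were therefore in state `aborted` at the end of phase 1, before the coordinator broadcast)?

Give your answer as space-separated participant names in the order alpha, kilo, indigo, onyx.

Txn tx841 phase 1: alpha no -> aborted; kilo no -> aborted; indigo yes -> prepared; onyx yes -> prepared

Answer: alpha kilo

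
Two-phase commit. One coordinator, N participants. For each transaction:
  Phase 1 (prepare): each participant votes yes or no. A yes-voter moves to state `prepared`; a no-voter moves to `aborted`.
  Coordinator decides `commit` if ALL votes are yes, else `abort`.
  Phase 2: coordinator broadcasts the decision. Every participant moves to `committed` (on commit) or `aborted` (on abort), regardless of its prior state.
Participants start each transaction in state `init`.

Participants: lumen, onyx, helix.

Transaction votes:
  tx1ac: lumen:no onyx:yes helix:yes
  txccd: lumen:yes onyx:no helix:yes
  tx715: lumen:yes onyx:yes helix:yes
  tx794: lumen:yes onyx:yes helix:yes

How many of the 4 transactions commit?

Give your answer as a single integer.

tx1ac: no from lumen -> abort (commits=0)
txccd: no from onyx -> abort (commits=0)
tx715: all yes -> commit (commits=1)
tx794: all yes -> commit (commits=2)

Answer: 2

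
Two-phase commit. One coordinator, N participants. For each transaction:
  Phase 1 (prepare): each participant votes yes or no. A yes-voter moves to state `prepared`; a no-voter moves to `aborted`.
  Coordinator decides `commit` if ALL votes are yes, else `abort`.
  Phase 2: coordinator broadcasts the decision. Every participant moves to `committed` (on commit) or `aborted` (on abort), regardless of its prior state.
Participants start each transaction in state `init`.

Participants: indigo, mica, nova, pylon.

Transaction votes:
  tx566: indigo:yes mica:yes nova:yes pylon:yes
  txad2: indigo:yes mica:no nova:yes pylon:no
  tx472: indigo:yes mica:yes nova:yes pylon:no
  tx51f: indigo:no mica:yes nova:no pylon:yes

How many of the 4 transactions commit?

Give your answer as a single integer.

tx566: all yes -> commit (commits=1)
txad2: no from mica, pylon -> abort (commits=1)
tx472: no from pylon -> abort (commits=1)
tx51f: no from indigo, nova -> abort (commits=1)

Answer: 1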